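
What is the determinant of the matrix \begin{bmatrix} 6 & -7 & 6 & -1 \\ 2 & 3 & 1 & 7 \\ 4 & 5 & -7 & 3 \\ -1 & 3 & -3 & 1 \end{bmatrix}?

Expand along row 1:
  + (6) · M_11   where M_11 = det([3 1 7; 5 -7 3; 3 -3 1]) = 52
  − (-7) · M_12   where M_12 = det([2 1 7; 4 -7 3; -1 -3 1]) = -136
  + (6) · M_13   where M_13 = det([2 3 7; 4 5 3; -1 3 1]) = 90
  − (-1) · M_14   where M_14 = det([2 3 1; 4 5 -7; -1 3 -3]) = 86
det = (+1)·(6)·(52) + (-1)·(-7)·(-136) + (+1)·(6)·(90) + (-1)·(-1)·(86) = -14

The determinant is -14.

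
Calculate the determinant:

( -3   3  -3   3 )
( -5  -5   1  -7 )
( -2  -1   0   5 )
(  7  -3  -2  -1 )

Expand along row 3 (it has 1 zero):
  + (-2) · M_31   where M_31 = det([3 -3 3; -5 1 -7; -3 -2 -1]) = -54
  − (-1) · M_32   where M_32 = det([-3 -3 3; -5 1 -7; 7 -2 -1]) = 216
  − (5) · M_34   where M_34 = det([-3 3 -3; -5 -5 1; 7 -3 -2]) = -198
det = (+1)·(-2)·(-54) + (-1)·(-1)·(216) + (-1)·(5)·(-198) = 1314

The determinant is 1314.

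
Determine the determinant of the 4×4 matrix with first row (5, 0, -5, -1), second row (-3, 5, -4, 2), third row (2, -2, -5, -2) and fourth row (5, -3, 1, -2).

The determinant is 70.

Expand along row 1 (it has 1 zero):
  + (5) · M_11   where M_11 = det([5 -4 2; -2 -5 -2; -3 1 -2]) = 18
  + (-5) · M_13   where M_13 = det([-3 5 2; 2 -2 -2; 5 -3 -2]) = -16
  − (-1) · M_14   where M_14 = det([-3 5 -4; 2 -2 -5; 5 -3 1]) = -100
det = (+1)·(5)·(18) + (+1)·(-5)·(-16) + (-1)·(-1)·(-100) = 70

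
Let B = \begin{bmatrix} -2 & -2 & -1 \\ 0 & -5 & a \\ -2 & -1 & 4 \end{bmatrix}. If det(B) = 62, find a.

a = 6

Expanding along the row containing a, det(B) is linear in a: det(B) = (2)·a + (50).
Set (2)·a + (50) = 62  ⇒  (2)·a = 12  ⇒  a = 6.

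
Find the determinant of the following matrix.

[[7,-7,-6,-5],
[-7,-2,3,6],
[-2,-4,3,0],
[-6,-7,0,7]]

-156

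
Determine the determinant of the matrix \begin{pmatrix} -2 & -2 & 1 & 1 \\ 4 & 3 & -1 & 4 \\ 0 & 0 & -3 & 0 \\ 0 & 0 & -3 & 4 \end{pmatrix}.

The matrix is block upper-triangular with a 2×2 block and a 2×2 block on the diagonal, so its determinant equals the product of the determinants of the diagonal blocks.
det of the 2×2 block = 2
det of the 2×2 block = -12
det = (2)·(-12) = -24

-24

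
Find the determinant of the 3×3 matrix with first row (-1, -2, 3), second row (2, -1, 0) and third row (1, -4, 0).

-21

Expand along column 3:
  + 3 · |2 -1; 1 -4| = 3·(-8 − (-1)) = -21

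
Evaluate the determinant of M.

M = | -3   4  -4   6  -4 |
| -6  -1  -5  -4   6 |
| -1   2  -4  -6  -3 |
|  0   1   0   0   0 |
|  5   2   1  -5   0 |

det(M) = 1509

Expand along row 4 (it has 4 zeros):
  + (1) · M_42   where M_42 = det([-3 -4 6 -4; -6 -5 -4 6; -1 -4 -6 -3; 5 1 -5 0]) = 1509
det = (+1)·(1)·(1509) = 1509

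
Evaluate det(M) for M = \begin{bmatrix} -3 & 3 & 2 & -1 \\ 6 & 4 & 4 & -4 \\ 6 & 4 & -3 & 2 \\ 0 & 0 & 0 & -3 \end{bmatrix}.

|M| = -630

Expand along row 4 (it has 3 zeros):
  + (-3) · M_44   where M_44 = det([-3 3 2; 6 4 4; 6 4 -3]) = 210
det = (+1)·(-3)·(210) = -630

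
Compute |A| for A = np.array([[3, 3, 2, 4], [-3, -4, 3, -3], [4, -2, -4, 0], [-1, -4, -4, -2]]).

|A| = 220

Expand along row 3 (it has 1 zero):
  + (4) · M_31   where M_31 = det([3 2 4; -4 3 -3; -4 -4 -2]) = 66
  − (-2) · M_32   where M_32 = det([3 2 4; -3 3 -3; -1 -4 -2]) = 0
  + (-4) · M_33   where M_33 = det([3 3 4; -3 -4 -3; -1 -4 -2]) = 11
det = (+1)·(4)·(66) + (-1)·(-2)·(0) + (+1)·(-4)·(11) = 220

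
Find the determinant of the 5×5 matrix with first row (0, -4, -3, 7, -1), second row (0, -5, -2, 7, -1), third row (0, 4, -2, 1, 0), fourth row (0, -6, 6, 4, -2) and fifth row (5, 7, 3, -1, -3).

Expand along column 1 (it has 4 zeros):
  + (5) · M_51   where M_51 = det([-4 -3 7 -1; -5 -2 7 -1; 4 -2 1 0; -6 6 4 -2]) = 34
det = (+1)·(5)·(34) = 170

170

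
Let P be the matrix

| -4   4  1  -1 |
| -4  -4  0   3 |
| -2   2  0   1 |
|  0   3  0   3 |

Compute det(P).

|P| = -54

Expand along column 3 (it has 3 zeros):
  + (1) · M_13   where M_13 = det([-4 -4 3; -2 2 1; 0 3 3]) = -54
det = (+1)·(1)·(-54) = -54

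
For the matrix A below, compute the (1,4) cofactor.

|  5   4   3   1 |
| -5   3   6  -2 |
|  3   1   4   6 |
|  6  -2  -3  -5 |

-2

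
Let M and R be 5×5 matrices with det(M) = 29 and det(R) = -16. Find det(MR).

det(MR) = det(M)·det(R) = (29)·(-16) = -464

-464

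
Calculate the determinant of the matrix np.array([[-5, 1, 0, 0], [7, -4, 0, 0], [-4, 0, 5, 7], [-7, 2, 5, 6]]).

The matrix is block lower-triangular with a 2×2 block and a 2×2 block on the diagonal, so its determinant equals the product of the determinants of the diagonal blocks.
det of the 2×2 block = 13
det of the 2×2 block = -5
det = (13)·(-5) = -65

The determinant is -65.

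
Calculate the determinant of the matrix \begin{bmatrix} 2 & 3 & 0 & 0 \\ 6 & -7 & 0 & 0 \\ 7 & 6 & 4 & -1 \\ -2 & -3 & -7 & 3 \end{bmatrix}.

The matrix is block lower-triangular with a 2×2 block and a 2×2 block on the diagonal, so its determinant equals the product of the determinants of the diagonal blocks.
det of the 2×2 block = -32
det of the 2×2 block = 5
det = (-32)·(5) = -160

-160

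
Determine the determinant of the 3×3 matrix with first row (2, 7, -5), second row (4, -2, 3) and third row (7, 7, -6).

87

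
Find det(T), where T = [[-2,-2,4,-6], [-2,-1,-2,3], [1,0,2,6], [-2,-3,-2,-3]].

Expand along row 3 (it has 1 zero):
  + (1) · M_31   where M_31 = det([-2 4 -6; -1 -2 3; -3 -2 -3]) = -48
  + (2) · M_33   where M_33 = det([-2 -2 -6; -2 -1 3; -2 -3 -3]) = -24
  − (6) · M_34   where M_34 = det([-2 -2 4; -2 -1 -2; -2 -3 -2]) = 24
det = (+1)·(1)·(-48) + (+1)·(2)·(-24) + (-1)·(6)·(24) = -240

-240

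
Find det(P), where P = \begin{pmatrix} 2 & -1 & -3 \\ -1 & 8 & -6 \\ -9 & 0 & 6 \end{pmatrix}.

The determinant is -180.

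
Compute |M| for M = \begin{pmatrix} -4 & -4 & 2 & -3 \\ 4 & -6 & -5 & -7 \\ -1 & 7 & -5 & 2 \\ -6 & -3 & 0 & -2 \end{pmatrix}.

Expand along row 4 (it has 1 zero):
  − (-6) · M_41   where M_41 = det([-4 2 -3; -6 -5 -7; 7 -5 2]) = -89
  + (-3) · M_42   where M_42 = det([-4 2 -3; 4 -5 -7; -1 -5 2]) = 253
  + (-2) · M_44   where M_44 = det([-4 -4 2; 4 -6 -5; -1 7 -5]) = -316
det = (-1)·(-6)·(-89) + (+1)·(-3)·(253) + (+1)·(-2)·(-316) = -661

-661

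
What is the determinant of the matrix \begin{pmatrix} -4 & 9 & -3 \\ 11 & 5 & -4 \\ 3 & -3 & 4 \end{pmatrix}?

Expand along row 1:
  + (-4) · |5 -4; -3 4| = (-4)·(20 − 12) = -32
  − 9 · |11 -4; 3 4| = −9·(44 − (-12)) = -504
  + (-3) · |11 5; 3 -3| = (-3)·(-33 − 15) = 144
Sum: (-32) + (-504) + (144) = -392

-392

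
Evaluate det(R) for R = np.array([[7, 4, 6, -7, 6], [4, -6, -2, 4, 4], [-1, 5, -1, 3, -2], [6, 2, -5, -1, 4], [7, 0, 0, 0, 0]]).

Expand along row 5 (it has 4 zeros):
  + (7) · M_51   where M_51 = det([4 6 -7 6; -6 -2 4 4; 5 -1 3 -2; 2 -5 -1 4]) = 2580
det = (+1)·(7)·(2580) = 18060

det(R) = 18060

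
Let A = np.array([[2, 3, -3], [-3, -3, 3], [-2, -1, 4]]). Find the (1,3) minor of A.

The minor is -3.

Delete row 1 and column 3; the remaining 2×2 submatrix is [-3 -3; -2 -1].
Its determinant is (-3)·(-1) − (-3)·(-2) = -3.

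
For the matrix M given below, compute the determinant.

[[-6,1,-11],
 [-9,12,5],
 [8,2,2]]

The determinant is 1228.

Expand along row 1:
  + (-6) · |12 5; 2 2| = (-6)·(24 − 10) = -84
  − 1 · |-9 5; 8 2| = −1·(-18 − 40) = 58
  + (-11) · |-9 12; 8 2| = (-11)·(-18 − 96) = 1254
Sum: (-84) + (58) + (1254) = 1228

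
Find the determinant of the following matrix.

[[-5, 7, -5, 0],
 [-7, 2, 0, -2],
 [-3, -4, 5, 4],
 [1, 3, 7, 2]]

The determinant is -2346.

Expand along row 1 (it has 1 zero):
  + (-5) · M_11   where M_11 = det([2 0 -2; -4 5 4; 3 7 2]) = 50
  − (7) · M_12   where M_12 = det([-7 0 -2; -3 5 4; 1 7 2]) = 178
  + (-5) · M_13   where M_13 = det([-7 2 -2; -3 -4 4; 1 3 2]) = 170
det = (+1)·(-5)·(50) + (-1)·(7)·(178) + (+1)·(-5)·(170) = -2346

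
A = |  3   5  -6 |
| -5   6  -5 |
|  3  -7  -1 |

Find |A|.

det(A) = -325

Expand along row 1:
  + 3 · |6 -5; -7 -1| = 3·(-6 − 35) = -123
  − 5 · |-5 -5; 3 -1| = −5·(5 − (-15)) = -100
  + (-6) · |-5 6; 3 -7| = (-6)·(35 − 18) = -102
Sum: (-123) + (-100) + (-102) = -325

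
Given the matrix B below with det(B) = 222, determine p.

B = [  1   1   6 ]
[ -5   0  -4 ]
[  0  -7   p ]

8

Expanding along the column containing p, det(B) is linear in p: det(B) = (5)·p + (182).
Set (5)·p + (182) = 222  ⇒  (5)·p = 40  ⇒  p = 8.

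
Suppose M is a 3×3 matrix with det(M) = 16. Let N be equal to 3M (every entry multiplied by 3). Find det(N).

|N| = 432

For a 3×3 matrix, det(3M) = 3^3·det(M) = 27·det(M).
det(N) = (27)·(16) = 432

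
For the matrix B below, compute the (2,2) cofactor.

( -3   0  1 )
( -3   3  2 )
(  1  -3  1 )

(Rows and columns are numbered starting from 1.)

-4

Delete row 2 and column 2; the remaining 2×2 submatrix is [-3 1; 1 1].
Its determinant is (-3)·1 − 1·1 = -4.
The cofactor carries sign (−1)^(2+2) = +1, so C_{2,2} = +(-4) = -4.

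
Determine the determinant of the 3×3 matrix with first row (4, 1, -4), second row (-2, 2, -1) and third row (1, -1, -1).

Expand along row 1:
  + 4 · |2 -1; -1 -1| = 4·(-2 − 1) = -12
  − 1 · |-2 -1; 1 -1| = −1·(2 − (-1)) = -3
  + (-4) · |-2 2; 1 -1| = (-4)·(2 − 2) = 0
Sum: (-12) + (-3) + (0) = -15

-15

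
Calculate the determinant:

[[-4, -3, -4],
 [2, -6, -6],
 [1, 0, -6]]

-186

Expand along row 3:
  + 1 · |-3 -4; -6 -6| = 1·(18 − 24) = -6
  + (-6) · |-4 -3; 2 -6| = (-6)·(24 − (-6)) = -180
Sum: (-6) + (-180) = -186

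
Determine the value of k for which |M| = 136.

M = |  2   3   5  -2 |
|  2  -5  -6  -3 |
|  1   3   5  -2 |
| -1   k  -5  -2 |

k = 1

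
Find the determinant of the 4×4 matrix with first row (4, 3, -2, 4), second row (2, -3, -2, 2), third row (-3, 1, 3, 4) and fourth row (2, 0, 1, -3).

Expand along row 4 (it has 1 zero):
  − (2) · M_41   where M_41 = det([3 -2 4; -3 -2 2; 1 3 4]) = -98
  − (1) · M_43   where M_43 = det([4 3 4; 2 -3 2; -3 1 4]) = -126
  + (-3) · M_44   where M_44 = det([4 3 -2; 2 -3 -2; -3 1 3]) = -14
det = (-1)·(2)·(-98) + (-1)·(1)·(-126) + (+1)·(-3)·(-14) = 364

The determinant is 364.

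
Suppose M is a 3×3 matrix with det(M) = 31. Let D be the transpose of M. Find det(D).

det(Mᵀ) = det(M).
det(D) = (1)·(31) = 31

The determinant is 31.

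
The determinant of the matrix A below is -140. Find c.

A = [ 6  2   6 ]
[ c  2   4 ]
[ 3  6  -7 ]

c = 2

Expanding along the column containing c, det(A) is linear in c: det(A) = (50)·c + (-240).
Set (50)·c + (-240) = -140  ⇒  (50)·c = 100  ⇒  c = 2.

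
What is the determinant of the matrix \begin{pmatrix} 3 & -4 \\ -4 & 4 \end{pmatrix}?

det = 3·4 − (-4)·(-4) = 12 − 16 = -4

-4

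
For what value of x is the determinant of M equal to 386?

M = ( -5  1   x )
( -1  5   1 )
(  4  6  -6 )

x = -8

Expanding along the row containing x, det(M) is linear in x: det(M) = (-26)·x + (178).
Set (-26)·x + (178) = 386  ⇒  (-26)·x = 208  ⇒  x = -8.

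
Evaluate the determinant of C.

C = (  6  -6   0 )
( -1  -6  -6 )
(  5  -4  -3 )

|C| = 162

Expand along row 1:
  + 6 · |-6 -6; -4 -3| = 6·(18 − 24) = -36
  − (-6) · |-1 -6; 5 -3| = −(-6)·(3 − (-30)) = 198
Sum: (-36) + (198) = 162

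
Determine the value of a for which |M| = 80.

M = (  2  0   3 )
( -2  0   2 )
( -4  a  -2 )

a = -8

Expanding along the column containing a, det(M) is linear in a: det(M) = (-10)·a + (0).
Set (-10)·a + (0) = 80  ⇒  (-10)·a = 80  ⇒  a = -8.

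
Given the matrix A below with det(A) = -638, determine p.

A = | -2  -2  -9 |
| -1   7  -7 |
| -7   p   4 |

Expanding along the column containing p, det(A) is linear in p: det(A) = (-5)·p + (-603).
Set (-5)·p + (-603) = -638  ⇒  (-5)·p = -35  ⇒  p = 7.

7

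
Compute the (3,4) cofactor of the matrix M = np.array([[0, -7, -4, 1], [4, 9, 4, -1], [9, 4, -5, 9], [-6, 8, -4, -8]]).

Delete row 3 and column 4; the remaining 3×3 submatrix is [0 -7 -4; 4 9 4; -6 8 -4].
Its determinant is -288.
The cofactor carries sign (−1)^(3+4) = −1, so C_{3,4} = −(-288) = 288.

288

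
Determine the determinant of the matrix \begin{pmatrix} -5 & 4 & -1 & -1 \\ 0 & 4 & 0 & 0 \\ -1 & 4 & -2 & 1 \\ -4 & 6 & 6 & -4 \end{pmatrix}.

The determinant is 48.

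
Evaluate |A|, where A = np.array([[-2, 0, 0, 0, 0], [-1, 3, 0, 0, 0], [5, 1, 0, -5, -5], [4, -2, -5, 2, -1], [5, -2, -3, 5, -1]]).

det(A) = -630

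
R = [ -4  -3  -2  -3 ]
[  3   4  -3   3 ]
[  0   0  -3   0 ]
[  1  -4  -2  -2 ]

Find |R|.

det(R) = -15

Expand along row 3 (it has 3 zeros):
  + (-3) · M_33   where M_33 = det([-4 -3 -3; 3 4 3; 1 -4 -2]) = 5
det = (+1)·(-3)·(5) = -15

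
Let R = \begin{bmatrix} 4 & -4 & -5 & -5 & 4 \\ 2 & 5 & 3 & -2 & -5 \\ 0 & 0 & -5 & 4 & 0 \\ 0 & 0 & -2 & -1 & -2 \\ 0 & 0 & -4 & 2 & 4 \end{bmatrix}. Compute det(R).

1792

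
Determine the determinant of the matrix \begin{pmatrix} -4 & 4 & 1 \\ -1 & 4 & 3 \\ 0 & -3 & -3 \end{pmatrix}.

3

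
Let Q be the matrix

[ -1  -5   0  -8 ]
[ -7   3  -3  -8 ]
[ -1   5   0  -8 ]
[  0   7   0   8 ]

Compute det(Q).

The determinant is -240.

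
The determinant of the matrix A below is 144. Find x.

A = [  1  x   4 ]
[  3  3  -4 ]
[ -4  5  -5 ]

1

Expanding along the column containing x, det(A) is linear in x: det(A) = (31)·x + (113).
Set (31)·x + (113) = 144  ⇒  (31)·x = 31  ⇒  x = 1.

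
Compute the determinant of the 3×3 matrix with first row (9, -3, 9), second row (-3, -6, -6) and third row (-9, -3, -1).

-666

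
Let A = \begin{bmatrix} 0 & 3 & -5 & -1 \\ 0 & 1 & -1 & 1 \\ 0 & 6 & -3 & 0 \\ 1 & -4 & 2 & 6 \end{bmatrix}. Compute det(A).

Expand along column 1 (it has 3 zeros):
  − (1) · M_41   where M_41 = det([3 -5 -1; 1 -1 1; 6 -3 0]) = -24
det = (-1)·(1)·(-24) = 24

|A| = 24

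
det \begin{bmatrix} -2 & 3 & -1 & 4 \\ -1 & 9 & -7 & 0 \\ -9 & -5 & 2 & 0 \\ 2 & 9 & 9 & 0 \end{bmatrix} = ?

-5300

Expand along column 4 (it has 3 zeros):
  − (4) · M_14   where M_14 = det([-1 9 -7; -9 -5 2; 2 9 9]) = 1325
det = (-1)·(4)·(1325) = -5300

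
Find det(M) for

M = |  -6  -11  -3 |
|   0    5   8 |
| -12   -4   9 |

Expand along row 2:
  + 5 · |-6 -3; -12 9| = 5·(-54 − 36) = -450
  − 8 · |-6 -11; -12 -4| = −8·(24 − 132) = 864
Sum: (-450) + (864) = 414

The determinant is 414.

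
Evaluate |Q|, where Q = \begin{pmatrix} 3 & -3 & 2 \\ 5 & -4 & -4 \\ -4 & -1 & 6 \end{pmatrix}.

-84

Expand along row 1:
  + 3 · |-4 -4; -1 6| = 3·(-24 − 4) = -84
  − (-3) · |5 -4; -4 6| = −(-3)·(30 − 16) = 42
  + 2 · |5 -4; -4 -1| = 2·(-5 − 16) = -42
Sum: (-84) + (42) + (-42) = -84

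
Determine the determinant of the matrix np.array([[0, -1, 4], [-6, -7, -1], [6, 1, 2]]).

138

Expand along row 1:
  − (-1) · |-6 -1; 6 2| = −(-1)·(-12 − (-6)) = -6
  + 4 · |-6 -7; 6 1| = 4·(-6 − (-42)) = 144
Sum: (-6) + (144) = 138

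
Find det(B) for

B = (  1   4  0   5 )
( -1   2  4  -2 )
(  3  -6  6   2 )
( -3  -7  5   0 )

1390

Expand along row 1 (it has 1 zero):
  + (1) · M_11   where M_11 = det([2 4 -2; -6 6 2; -7 5 0]) = -100
  − (4) · M_12   where M_12 = det([-1 4 -2; 3 6 2; -3 5 0]) = -80
  − (5) · M_14   where M_14 = det([-1 2 4; 3 -6 6; -3 -7 5]) = -234
det = (+1)·(1)·(-100) + (-1)·(4)·(-80) + (-1)·(5)·(-234) = 1390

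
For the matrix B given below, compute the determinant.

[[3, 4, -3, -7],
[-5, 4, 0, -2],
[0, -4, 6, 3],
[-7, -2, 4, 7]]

|B| = 38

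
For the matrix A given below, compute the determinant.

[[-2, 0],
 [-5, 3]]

det(A) = (-2)·3 − 0·(-5) = -6 − 0 = -6

det(A) = -6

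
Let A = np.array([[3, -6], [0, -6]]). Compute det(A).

-18

det(A) = 3·(-6) − (-6)·0 = -18 − 0 = -18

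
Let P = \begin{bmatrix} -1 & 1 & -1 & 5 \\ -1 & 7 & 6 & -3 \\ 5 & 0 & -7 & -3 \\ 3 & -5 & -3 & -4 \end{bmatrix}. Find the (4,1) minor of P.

Delete row 4 and column 1; the remaining 3×3 submatrix is [1 -1 5; 7 6 -3; 0 -7 -3].
Its determinant is -305.

-305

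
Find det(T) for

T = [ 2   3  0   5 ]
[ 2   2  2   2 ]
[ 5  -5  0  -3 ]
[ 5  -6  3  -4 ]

Expand along column 3 (it has 2 zeros):
  − (2) · M_23   where M_23 = det([2 3 5; 5 -5 -3; 5 -6 -4]) = -6
  − (3) · M_43   where M_43 = det([2 3 5; 2 2 2; 5 -5 -3]) = -44
det = (-1)·(2)·(-6) + (-1)·(3)·(-44) = 144

det(T) = 144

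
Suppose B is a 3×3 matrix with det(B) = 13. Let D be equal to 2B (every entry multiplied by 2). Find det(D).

For a 3×3 matrix, det(2B) = 2^3·det(B) = 8·det(B).
det(D) = (8)·(13) = 104

104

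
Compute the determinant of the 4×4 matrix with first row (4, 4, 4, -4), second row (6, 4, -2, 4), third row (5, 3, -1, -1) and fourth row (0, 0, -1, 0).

Expand along row 4 (it has 3 zeros):
  − (-1) · M_43   where M_43 = det([4 4 -4; 6 4 4; 5 3 -1]) = 48
det = (-1)·(-1)·(48) = 48

The determinant is 48.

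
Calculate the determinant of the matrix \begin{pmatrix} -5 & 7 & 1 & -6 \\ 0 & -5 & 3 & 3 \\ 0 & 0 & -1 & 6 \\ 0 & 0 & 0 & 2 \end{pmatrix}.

The matrix is upper triangular, so the determinant is the product of the diagonal entries:
det = (-5) · (-5) · (-1) · (2) = -50

-50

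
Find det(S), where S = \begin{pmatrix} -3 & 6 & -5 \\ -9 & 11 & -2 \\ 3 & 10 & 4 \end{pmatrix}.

|S| = 603

Expand along row 1:
  + (-3) · |11 -2; 10 4| = (-3)·(44 − (-20)) = -192
  − 6 · |-9 -2; 3 4| = −6·(-36 − (-6)) = 180
  + (-5) · |-9 11; 3 10| = (-5)·(-90 − 33) = 615
Sum: (-192) + (180) + (615) = 603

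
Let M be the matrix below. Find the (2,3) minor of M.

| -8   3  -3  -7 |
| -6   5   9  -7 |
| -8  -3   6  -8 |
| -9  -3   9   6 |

717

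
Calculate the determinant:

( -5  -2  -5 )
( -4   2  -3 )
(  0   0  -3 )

The determinant is 54.

Expand along row 3:
  + (-3) · |-5 -2; -4 2| = (-3)·(-10 − 8) = 54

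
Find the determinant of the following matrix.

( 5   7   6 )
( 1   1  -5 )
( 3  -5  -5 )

-268

Expand along column 1:
  + 5 · |1 -5; -5 -5| = 5·(-5 − 25) = -150
  − 1 · |7 6; -5 -5| = −1·(-35 − (-30)) = 5
  + 3 · |7 6; 1 -5| = 3·(-35 − 6) = -123
Sum: (-150) + (5) + (-123) = -268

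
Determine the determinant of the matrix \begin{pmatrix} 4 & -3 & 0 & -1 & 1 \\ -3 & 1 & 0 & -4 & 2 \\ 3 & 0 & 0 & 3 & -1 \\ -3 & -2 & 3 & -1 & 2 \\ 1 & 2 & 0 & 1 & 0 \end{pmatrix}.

24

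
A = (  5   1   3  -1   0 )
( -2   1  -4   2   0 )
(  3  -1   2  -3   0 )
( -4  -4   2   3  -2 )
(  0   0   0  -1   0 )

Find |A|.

42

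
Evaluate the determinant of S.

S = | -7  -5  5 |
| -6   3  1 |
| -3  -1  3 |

det(S) = -70

Expand along column 1:
  + (-7) · |3 1; -1 3| = (-7)·(9 − (-1)) = -70
  − (-6) · |-5 5; -1 3| = −(-6)·(-15 − (-5)) = -60
  + (-3) · |-5 5; 3 1| = (-3)·(-5 − 15) = 60
Sum: (-70) + (-60) + (60) = -70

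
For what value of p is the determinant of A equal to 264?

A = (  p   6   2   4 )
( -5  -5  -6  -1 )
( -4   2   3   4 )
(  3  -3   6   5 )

-7

Expanding along the row containing p, det(A) is linear in p: det(A) = (156)·p + (1356).
Set (156)·p + (1356) = 264  ⇒  (156)·p = -1092  ⇒  p = -7.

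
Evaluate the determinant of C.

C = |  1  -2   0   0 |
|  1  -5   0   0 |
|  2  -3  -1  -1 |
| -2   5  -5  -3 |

det(C) = 6

C is block lower-triangular with a 2×2 block and a 2×2 block on the diagonal, so its determinant equals the product of the determinants of the diagonal blocks.
det of the 2×2 block = -3
det of the 2×2 block = -2
det = (-3)·(-2) = 6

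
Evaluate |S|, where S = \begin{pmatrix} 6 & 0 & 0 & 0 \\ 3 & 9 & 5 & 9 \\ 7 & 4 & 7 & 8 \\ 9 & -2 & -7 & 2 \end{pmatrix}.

Expand along row 1 (it has 3 zeros):
  + (6) · M_11   where M_11 = det([9 5 9; 4 7 8; -2 -7 2]) = 384
det = (+1)·(6)·(384) = 2304

The determinant is 2304.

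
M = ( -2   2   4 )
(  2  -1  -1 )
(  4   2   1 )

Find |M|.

|M| = 18

Expand along row 1:
  + (-2) · |-1 -1; 2 1| = (-2)·(-1 − (-2)) = -2
  − 2 · |2 -1; 4 1| = −2·(2 − (-4)) = -12
  + 4 · |2 -1; 4 2| = 4·(4 − (-4)) = 32
Sum: (-2) + (-12) + (32) = 18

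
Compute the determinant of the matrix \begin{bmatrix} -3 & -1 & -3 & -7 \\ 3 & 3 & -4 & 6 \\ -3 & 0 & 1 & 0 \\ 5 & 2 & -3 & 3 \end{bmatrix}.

75

Expand along row 3 (it has 2 zeros):
  + (-3) · M_31   where M_31 = det([-1 -3 -7; 3 -4 6; 2 -3 3]) = -8
  + (1) · M_33   where M_33 = det([-3 -1 -7; 3 3 6; 5 2 3]) = 51
det = (+1)·(-3)·(-8) + (+1)·(1)·(51) = 75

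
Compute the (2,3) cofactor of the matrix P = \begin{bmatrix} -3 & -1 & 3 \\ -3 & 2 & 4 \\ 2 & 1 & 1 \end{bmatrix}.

1

Delete row 2 and column 3; the remaining 2×2 submatrix is [-3 -1; 2 1].
Its determinant is (-3)·1 − (-1)·2 = -1.
The cofactor carries sign (−1)^(2+3) = −1, so C_{2,3} = −(-1) = 1.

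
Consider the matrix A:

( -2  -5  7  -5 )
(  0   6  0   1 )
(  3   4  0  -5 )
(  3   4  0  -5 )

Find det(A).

Expand along column 3 (it has 3 zeros):
  + (7) · M_13   where M_13 = det([0 6 1; 3 4 -5; 3 4 -5]) = 0
det = (+1)·(7)·(0) = 0

0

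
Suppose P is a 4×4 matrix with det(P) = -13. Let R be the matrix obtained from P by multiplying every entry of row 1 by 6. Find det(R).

-78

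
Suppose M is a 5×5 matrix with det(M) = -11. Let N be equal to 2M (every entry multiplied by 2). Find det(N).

det(N) = -352

For a 5×5 matrix, det(2M) = 2^5·det(M) = 32·det(M).
det(N) = (32)·(-11) = -352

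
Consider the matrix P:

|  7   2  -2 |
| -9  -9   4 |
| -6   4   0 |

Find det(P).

det(P) = 20

Expand along row 3:
  + (-6) · |2 -2; -9 4| = (-6)·(8 − 18) = 60
  − 4 · |7 -2; -9 4| = −4·(28 − 18) = -40
Sum: (60) + (-40) = 20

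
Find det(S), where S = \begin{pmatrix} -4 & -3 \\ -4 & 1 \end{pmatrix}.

|S| = -16

det(S) = (-4)·1 − (-3)·(-4) = -4 − 12 = -16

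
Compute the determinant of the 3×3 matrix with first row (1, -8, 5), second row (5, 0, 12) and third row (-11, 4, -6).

Expand along column 2:
  − (-8) · |5 12; -11 -6| = −(-8)·(-30 − (-132)) = 816
  − 4 · |1 5; 5 12| = −4·(12 − 25) = 52
Sum: (816) + (52) = 868

868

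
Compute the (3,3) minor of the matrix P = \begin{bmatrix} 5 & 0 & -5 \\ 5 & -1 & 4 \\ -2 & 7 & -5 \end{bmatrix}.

-5

Delete row 3 and column 3; the remaining 2×2 submatrix is [5 0; 5 -1].
Its determinant is 5·(-1) − 0·5 = -5.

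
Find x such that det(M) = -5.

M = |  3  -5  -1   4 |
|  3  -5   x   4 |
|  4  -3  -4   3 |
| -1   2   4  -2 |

Expanding along the row containing x, det(M) is linear in x: det(M) = (5)·x + (5).
Set (5)·x + (5) = -5  ⇒  (5)·x = -10  ⇒  x = -2.

-2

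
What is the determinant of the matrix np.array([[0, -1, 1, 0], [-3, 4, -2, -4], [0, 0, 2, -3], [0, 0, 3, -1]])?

-21

The matrix is block upper-triangular with a 2×2 block and a 2×2 block on the diagonal, so its determinant equals the product of the determinants of the diagonal blocks.
det of the 2×2 block = -3
det of the 2×2 block = 7
det = (-3)·(7) = -21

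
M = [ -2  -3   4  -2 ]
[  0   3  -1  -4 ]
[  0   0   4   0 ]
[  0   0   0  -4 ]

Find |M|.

|M| = 96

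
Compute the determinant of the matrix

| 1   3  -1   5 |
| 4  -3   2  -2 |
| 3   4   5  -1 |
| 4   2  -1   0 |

Expand along row 4 (it has 1 zero):
  − (4) · M_41   where M_41 = det([3 -1 5; -3 2 -2; 4 5 -1]) = -80
  + (2) · M_42   where M_42 = det([1 -1 5; 4 2 -2; 3 5 -1]) = 80
  − (-1) · M_43   where M_43 = det([1 3 5; 4 -3 -2; 3 4 -1]) = 130
det = (-1)·(4)·(-80) + (+1)·(2)·(80) + (-1)·(-1)·(130) = 610

The determinant is 610.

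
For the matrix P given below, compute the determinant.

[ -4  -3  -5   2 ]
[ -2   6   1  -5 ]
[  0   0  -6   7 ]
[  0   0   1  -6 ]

det(P) = -870

P is block upper-triangular with a 2×2 block and a 2×2 block on the diagonal, so its determinant equals the product of the determinants of the diagonal blocks.
det of the 2×2 block = -30
det of the 2×2 block = 29
det = (-30)·(29) = -870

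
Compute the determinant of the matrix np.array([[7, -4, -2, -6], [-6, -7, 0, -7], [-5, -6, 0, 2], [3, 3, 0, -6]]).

Expand along column 3 (it has 3 zeros):
  + (-2) · M_13   where M_13 = det([-6 -7 -7; -5 -6 2; 3 3 -6]) = -33
det = (+1)·(-2)·(-33) = 66

66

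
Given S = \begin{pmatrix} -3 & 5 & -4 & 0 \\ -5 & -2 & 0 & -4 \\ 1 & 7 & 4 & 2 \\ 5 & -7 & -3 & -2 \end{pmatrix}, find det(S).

Expand along row 1 (it has 1 zero):
  + (-3) · M_11   where M_11 = det([-2 0 -4; 7 4 2; -7 -3 -2]) = -24
  − (5) · M_12   where M_12 = det([-5 0 -4; 1 4 2; 5 -3 -2]) = 102
  + (-4) · M_13   where M_13 = det([-5 -2 -4; 1 7 2; 5 -7 -2]) = 144
det = (+1)·(-3)·(-24) + (-1)·(5)·(102) + (+1)·(-4)·(144) = -1014

-1014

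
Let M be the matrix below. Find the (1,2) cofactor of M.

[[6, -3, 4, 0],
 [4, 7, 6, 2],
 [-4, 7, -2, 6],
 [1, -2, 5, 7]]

Delete row 1 and column 2; the remaining 3×3 submatrix is [4 6 2; -4 -2 6; 1 5 7].
Its determinant is -8.
The cofactor carries sign (−1)^(1+2) = −1, so C_{1,2} = −(-8) = 8.

8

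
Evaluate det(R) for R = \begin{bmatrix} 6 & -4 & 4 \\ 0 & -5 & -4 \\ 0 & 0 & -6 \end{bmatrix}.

det(R) = 180

R is upper triangular, so det(R) is the product of the diagonal entries:
det = (6) · (-5) · (-6) = 180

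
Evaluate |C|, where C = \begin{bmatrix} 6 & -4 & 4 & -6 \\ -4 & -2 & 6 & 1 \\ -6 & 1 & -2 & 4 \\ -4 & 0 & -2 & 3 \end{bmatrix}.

|C| = 80

Expand along row 4 (it has 1 zero):
  − (-4) · M_41   where M_41 = det([-4 4 -6; -2 6 1; 1 -2 4]) = -56
  − (-2) · M_43   where M_43 = det([6 -4 -6; -4 -2 1; -6 1 4]) = 2
  + (3) · M_44   where M_44 = det([6 -4 4; -4 -2 6; -6 1 -2]) = 100
det = (-1)·(-4)·(-56) + (-1)·(-2)·(2) + (+1)·(3)·(100) = 80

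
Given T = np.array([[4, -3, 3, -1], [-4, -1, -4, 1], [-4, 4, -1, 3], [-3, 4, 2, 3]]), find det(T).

Expand along row 1:
  + (4) · M_11   where M_11 = det([-1 -4 1; 4 -1 3; 4 2 3]) = 21
  − (-3) · M_12   where M_12 = det([-4 -4 1; -4 -1 3; -3 2 3]) = 13
  + (3) · M_13   where M_13 = det([-4 -1 1; -4 4 3; -3 4 3]) = -7
  − (-1) · M_14   where M_14 = det([-4 -1 -4; -4 4 -1; -3 4 2]) = -43
det = (+1)·(4)·(21) + (-1)·(-3)·(13) + (+1)·(3)·(-7) + (-1)·(-1)·(-43) = 59

|T| = 59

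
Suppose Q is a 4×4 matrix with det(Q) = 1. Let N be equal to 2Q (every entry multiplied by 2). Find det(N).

For a 4×4 matrix, det(2Q) = 2^4·det(Q) = 16·det(Q).
det(N) = (16)·(1) = 16

16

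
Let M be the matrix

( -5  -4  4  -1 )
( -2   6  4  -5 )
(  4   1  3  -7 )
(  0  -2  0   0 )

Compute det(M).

The determinant is 98.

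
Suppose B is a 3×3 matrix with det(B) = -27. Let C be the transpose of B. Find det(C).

-27

det(Bᵀ) = det(B).
det(C) = (1)·(-27) = -27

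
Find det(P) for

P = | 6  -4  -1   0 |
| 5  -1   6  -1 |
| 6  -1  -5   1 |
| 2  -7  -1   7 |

-1328

Expand along row 1 (it has 1 zero):
  + (6) · M_11   where M_11 = det([-1 6 -1; -1 -5 1; -7 -1 7]) = 68
  − (-4) · M_12   where M_12 = det([5 6 -1; 6 -5 1; 2 -1 7]) = -414
  + (-1) · M_13   where M_13 = det([5 -1 -1; 6 -1 1; 2 -7 7]) = 80
det = (+1)·(6)·(68) + (-1)·(-4)·(-414) + (+1)·(-1)·(80) = -1328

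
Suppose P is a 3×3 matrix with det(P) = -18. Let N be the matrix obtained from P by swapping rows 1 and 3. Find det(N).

Swapping two rows multiplies the determinant by −1.
det(N) = (-1)·(-18) = 18

det(N) = 18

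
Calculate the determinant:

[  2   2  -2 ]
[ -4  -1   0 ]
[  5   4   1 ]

Expand along row 2:
  − (-4) · |2 -2; 4 1| = −(-4)·(2 − (-8)) = 40
  + (-1) · |2 -2; 5 1| = (-1)·(2 − (-10)) = -12
Sum: (40) + (-12) = 28

28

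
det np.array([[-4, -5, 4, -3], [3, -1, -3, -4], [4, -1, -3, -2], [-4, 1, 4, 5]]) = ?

Expand along row 1:
  + (-4) · M_11   where M_11 = det([-1 -3 -4; -1 -3 -2; 1 4 5]) = 2
  − (-5) · M_12   where M_12 = det([3 -3 -4; 4 -3 -2; -4 4 5]) = -1
  + (4) · M_13   where M_13 = det([3 -1 -4; 4 -1 -2; -4 1 5]) = 3
  − (-3) · M_14   where M_14 = det([3 -1 -3; 4 -1 -3; -4 1 4]) = 1
det = (+1)·(-4)·(2) + (-1)·(-5)·(-1) + (+1)·(4)·(3) + (-1)·(-3)·(1) = 2

2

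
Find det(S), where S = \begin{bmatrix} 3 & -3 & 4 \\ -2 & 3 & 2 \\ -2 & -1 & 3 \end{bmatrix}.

59

Expand along column 1:
  + 3 · |3 2; -1 3| = 3·(9 − (-2)) = 33
  − (-2) · |-3 4; -1 3| = −(-2)·(-9 − (-4)) = -10
  + (-2) · |-3 4; 3 2| = (-2)·(-6 − 12) = 36
Sum: (33) + (-10) + (36) = 59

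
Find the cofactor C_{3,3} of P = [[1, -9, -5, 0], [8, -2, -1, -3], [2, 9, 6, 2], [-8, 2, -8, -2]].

Delete row 3 and column 3; the remaining 3×3 submatrix is [1 -9 0; 8 -2 -3; -8 2 -2].
Its determinant is -350.
The cofactor carries sign (−1)^(3+3) = +1, so C_{3,3} = +(-350) = -350.

-350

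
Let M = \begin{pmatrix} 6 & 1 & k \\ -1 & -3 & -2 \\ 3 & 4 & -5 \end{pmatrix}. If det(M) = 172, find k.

9

Expanding along the row containing k, det(M) is linear in k: det(M) = (5)·k + (127).
Set (5)·k + (127) = 172  ⇒  (5)·k = 45  ⇒  k = 9.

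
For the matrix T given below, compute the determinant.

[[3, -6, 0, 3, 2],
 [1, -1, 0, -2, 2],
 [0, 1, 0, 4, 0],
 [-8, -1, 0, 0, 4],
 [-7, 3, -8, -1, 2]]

Expand along column 3 (it has 4 zeros):
  + (-8) · M_53   where M_53 = det([3 -6 3 2; 1 -1 -2 2; 0 1 4 0; -8 -1 0 4]) = 500
det = (+1)·(-8)·(500) = -4000

|T| = -4000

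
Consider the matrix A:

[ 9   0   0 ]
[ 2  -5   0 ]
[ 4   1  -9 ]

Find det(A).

A is lower triangular, so det(A) is the product of the diagonal entries:
det = (9) · (-5) · (-9) = 405

det(A) = 405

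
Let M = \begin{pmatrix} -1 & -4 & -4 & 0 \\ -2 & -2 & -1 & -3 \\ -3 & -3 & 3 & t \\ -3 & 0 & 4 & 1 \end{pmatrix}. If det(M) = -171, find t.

Expanding along the row containing t, det(M) is linear in t: det(M) = (12)·t + (-135).
Set (12)·t + (-135) = -171  ⇒  (12)·t = -36  ⇒  t = -3.

-3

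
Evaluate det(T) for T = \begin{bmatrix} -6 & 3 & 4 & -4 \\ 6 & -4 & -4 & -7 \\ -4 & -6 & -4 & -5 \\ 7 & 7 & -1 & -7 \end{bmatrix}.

3202

Expand along row 1:
  + (-6) · M_11   where M_11 = det([-4 -4 -7; -6 -4 -5; 7 -1 -7]) = -22
  − (3) · M_12   where M_12 = det([6 -4 -7; -4 -4 -5; 7 -1 -7]) = 166
  + (4) · M_13   where M_13 = det([6 -4 -7; -4 -6 -5; 7 7 -7]) = 616
  − (-4) · M_14   where M_14 = det([6 -4 -4; -4 -6 -4; 7 7 -1]) = 276
det = (+1)·(-6)·(-22) + (-1)·(3)·(166) + (+1)·(4)·(616) + (-1)·(-4)·(276) = 3202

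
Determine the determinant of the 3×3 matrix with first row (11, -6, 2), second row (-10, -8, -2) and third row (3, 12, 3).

Expand along row 1:
  + 11 · |-8 -2; 12 3| = 11·(-24 − (-24)) = 0
  − (-6) · |-10 -2; 3 3| = −(-6)·(-30 − (-6)) = -144
  + 2 · |-10 -8; 3 12| = 2·(-120 − (-24)) = -192
Sum: (0) + (-144) + (-192) = -336

The determinant is -336.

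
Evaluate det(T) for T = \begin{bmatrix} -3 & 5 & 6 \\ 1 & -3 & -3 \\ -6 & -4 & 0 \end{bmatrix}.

Expand along column 3:
  + 6 · |1 -3; -6 -4| = 6·(-4 − 18) = -132
  − (-3) · |-3 5; -6 -4| = −(-3)·(12 − (-30)) = 126
Sum: (-132) + (126) = -6

|T| = -6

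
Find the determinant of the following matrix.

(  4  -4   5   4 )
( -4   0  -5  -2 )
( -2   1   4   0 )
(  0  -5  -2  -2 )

Expand along row 2 (it has 1 zero):
  − (-4) · M_21   where M_21 = det([-4 5 4; 1 4 0; -5 -2 -2]) = 114
  − (-5) · M_23   where M_23 = det([4 -4 4; -2 1 0; 0 -5 -2]) = 48
  + (-2) · M_24   where M_24 = det([4 -4 5; -2 1 4; 0 -5 -2]) = 138
det = (-1)·(-4)·(114) + (-1)·(-5)·(48) + (+1)·(-2)·(138) = 420

The determinant is 420.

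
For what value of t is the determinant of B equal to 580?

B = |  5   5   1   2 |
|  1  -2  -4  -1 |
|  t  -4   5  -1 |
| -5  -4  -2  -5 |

1

Expanding along the row containing t, det(B) is linear in t: det(B) = (60)·t + (520).
Set (60)·t + (520) = 580  ⇒  (60)·t = 60  ⇒  t = 1.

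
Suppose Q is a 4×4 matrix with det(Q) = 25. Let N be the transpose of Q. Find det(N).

det(N) = 25

det(Qᵀ) = det(Q).
det(N) = (1)·(25) = 25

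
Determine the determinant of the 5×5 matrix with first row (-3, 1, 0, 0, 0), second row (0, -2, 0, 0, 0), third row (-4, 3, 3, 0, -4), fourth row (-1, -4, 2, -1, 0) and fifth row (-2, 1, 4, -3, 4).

-24

The matrix is block lower-triangular with a 2×2 block and a 3×3 block on the diagonal, so its determinant equals the product of the determinants of the diagonal blocks.
det of the 2×2 block = 6
det of the 3×3 block = -4
det = (6)·(-4) = -24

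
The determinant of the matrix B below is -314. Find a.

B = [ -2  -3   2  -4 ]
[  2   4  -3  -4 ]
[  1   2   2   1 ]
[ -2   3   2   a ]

-2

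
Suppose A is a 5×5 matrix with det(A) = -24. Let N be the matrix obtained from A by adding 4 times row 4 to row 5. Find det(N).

det(N) = -24

Adding a multiple of one row to another leaves the determinant unchanged.
det(N) = (1)·(-24) = -24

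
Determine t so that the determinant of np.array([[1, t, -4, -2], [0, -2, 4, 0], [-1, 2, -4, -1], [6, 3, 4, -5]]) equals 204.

Expanding along the row containing t, det(A) is linear in t: det(A) = (44)·t + (-148).
Set (44)·t + (-148) = 204  ⇒  (44)·t = 352  ⇒  t = 8.

8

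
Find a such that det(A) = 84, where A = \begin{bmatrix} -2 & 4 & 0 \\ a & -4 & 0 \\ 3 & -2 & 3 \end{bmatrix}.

Expanding along the row containing a, det(A) is linear in a: det(A) = (-12)·a + (24).
Set (-12)·a + (24) = 84  ⇒  (-12)·a = 60  ⇒  a = -5.

a = -5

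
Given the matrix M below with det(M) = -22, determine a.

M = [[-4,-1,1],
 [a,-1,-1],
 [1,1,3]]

-8

Expanding along the row containing a, det(M) is linear in a: det(M) = (4)·a + (10).
Set (4)·a + (10) = -22  ⇒  (4)·a = -32  ⇒  a = -8.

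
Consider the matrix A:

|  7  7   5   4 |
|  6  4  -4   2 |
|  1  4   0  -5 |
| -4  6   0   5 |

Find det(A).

det(A) = 4192

Expand along column 3 (it has 2 zeros):
  + (5) · M_13   where M_13 = det([6 4 2; 1 4 -5; -4 6 5]) = 404
  − (-4) · M_23   where M_23 = det([7 7 4; 1 4 -5; -4 6 5]) = 543
det = (+1)·(5)·(404) + (-1)·(-4)·(543) = 4192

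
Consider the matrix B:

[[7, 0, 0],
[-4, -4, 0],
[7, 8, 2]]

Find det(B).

|B| = -56

B is lower triangular, so det(B) is the product of the diagonal entries:
det = (7) · (-4) · (2) = -56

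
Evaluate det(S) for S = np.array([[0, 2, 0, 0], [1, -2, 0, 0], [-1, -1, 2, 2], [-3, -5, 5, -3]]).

S is block lower-triangular with a 2×2 block and a 2×2 block on the diagonal, so its determinant equals the product of the determinants of the diagonal blocks.
det of the 2×2 block = -2
det of the 2×2 block = -16
det = (-2)·(-16) = 32

|S| = 32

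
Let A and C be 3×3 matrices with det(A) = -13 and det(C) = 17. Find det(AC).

det(AC) = det(A)·det(C) = (-13)·(17) = -221

-221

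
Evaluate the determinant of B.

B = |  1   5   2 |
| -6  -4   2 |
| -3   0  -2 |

The determinant is -106.

Expand along column 2:
  − 5 · |-6 2; -3 -2| = −5·(12 − (-6)) = -90
  + (-4) · |1 2; -3 -2| = (-4)·(-2 − (-6)) = -16
Sum: (-90) + (-16) = -106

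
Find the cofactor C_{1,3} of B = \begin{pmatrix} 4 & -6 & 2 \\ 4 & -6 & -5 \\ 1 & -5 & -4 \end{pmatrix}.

-14

Delete row 1 and column 3; the remaining 2×2 submatrix is [4 -6; 1 -5].
Its determinant is 4·(-5) − (-6)·1 = -14.
The cofactor carries sign (−1)^(1+3) = +1, so C_{1,3} = +(-14) = -14.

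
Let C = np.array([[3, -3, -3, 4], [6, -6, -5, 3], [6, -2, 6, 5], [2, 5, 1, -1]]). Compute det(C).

The determinant is 1061.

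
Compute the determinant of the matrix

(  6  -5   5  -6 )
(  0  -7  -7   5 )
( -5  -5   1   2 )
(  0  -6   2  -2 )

The determinant is 576.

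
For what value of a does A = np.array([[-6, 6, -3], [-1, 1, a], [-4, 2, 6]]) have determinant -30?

Expanding along the row containing a, det(A) is linear in a: det(A) = (-12)·a + (-6).
Set (-12)·a + (-6) = -30  ⇒  (-12)·a = -24  ⇒  a = 2.

a = 2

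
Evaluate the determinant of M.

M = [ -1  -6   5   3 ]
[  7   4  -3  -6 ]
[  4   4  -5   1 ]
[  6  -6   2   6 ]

Expand along row 1:
  + (-1) · M_11   where M_11 = det([4 -3 -6; 4 -5 1; -6 2 6]) = 94
  − (-6) · M_12   where M_12 = det([7 -3 -6; 4 -5 1; 6 2 6]) = -398
  + (5) · M_13   where M_13 = det([7 4 -6; 4 4 1; 6 -6 6]) = 426
  − (3) · M_14   where M_14 = det([7 4 -3; 4 4 -5; 6 -6 2]) = -162
det = (+1)·(-1)·(94) + (-1)·(-6)·(-398) + (+1)·(5)·(426) + (-1)·(3)·(-162) = 134

det(M) = 134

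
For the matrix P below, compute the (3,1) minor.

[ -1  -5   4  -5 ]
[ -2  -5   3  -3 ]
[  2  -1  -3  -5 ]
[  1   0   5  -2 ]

40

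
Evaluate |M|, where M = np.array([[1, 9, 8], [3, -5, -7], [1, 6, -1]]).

195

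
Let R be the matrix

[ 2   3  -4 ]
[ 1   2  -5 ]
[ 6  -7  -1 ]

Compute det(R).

det(R) = -85

Expand along column 1:
  + 2 · |2 -5; -7 -1| = 2·(-2 − 35) = -74
  − 1 · |3 -4; -7 -1| = −1·(-3 − 28) = 31
  + 6 · |3 -4; 2 -5| = 6·(-15 − (-8)) = -42
Sum: (-74) + (31) + (-42) = -85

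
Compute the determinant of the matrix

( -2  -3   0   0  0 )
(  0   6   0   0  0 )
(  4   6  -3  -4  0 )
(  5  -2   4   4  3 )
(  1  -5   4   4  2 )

48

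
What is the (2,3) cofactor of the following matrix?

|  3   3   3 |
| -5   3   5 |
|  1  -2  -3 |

9

Delete row 2 and column 3; the remaining 2×2 submatrix is [3 3; 1 -2].
Its determinant is 3·(-2) − 3·1 = -9.
The cofactor carries sign (−1)^(2+3) = −1, so C_{2,3} = −(-9) = 9.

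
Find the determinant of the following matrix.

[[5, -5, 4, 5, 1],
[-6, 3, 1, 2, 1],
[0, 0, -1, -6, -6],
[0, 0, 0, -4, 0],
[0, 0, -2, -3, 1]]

-780

The matrix is block upper-triangular with a 2×2 block and a 3×3 block on the diagonal, so its determinant equals the product of the determinants of the diagonal blocks.
det of the 2×2 block = -15
det of the 3×3 block = 52
det = (-15)·(52) = -780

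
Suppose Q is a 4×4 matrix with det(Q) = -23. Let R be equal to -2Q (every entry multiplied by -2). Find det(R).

For a 4×4 matrix, det(-2Q) = (-2)^4·det(Q) = 16·det(Q).
det(R) = (16)·(-23) = -368

The determinant is -368.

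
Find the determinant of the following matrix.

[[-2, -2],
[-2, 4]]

-12

det = (-2)·4 − (-2)·(-2) = -8 − 4 = -12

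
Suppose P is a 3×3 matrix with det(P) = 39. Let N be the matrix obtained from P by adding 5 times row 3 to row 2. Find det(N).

|N| = 39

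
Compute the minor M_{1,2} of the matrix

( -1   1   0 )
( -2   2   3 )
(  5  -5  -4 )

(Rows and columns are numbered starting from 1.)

Delete row 1 and column 2; the remaining 2×2 submatrix is [-2 3; 5 -4].
Its determinant is (-2)·(-4) − 3·5 = -7.

-7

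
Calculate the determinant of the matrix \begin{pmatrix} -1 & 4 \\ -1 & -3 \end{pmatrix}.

det = (-1)·(-3) − 4·(-1) = 3 − (-4) = 7

7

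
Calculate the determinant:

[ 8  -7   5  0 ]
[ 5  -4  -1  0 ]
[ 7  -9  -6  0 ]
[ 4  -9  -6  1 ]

Expand along column 4 (it has 3 zeros):
  + (1) · M_44   where M_44 = det([8 -7 5; 5 -4 -1; 7 -9 -6]) = -126
det = (+1)·(1)·(-126) = -126

-126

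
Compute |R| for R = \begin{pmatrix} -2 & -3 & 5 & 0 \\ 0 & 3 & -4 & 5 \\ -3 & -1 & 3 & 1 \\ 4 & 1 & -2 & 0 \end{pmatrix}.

The determinant is -47.

Expand along column 4 (it has 2 zeros):
  + (5) · M_24   where M_24 = det([-2 -3 5; -3 -1 3; 4 1 -2]) = -11
  − (1) · M_34   where M_34 = det([-2 -3 5; 0 3 -4; 4 1 -2]) = -8
det = (+1)·(5)·(-11) + (-1)·(1)·(-8) = -47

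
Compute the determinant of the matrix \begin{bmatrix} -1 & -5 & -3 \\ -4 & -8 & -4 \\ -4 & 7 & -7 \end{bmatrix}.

Expand along row 1:
  + (-1) · |-8 -4; 7 -7| = (-1)·(56 − (-28)) = -84
  − (-5) · |-4 -4; -4 -7| = −(-5)·(28 − 16) = 60
  + (-3) · |-4 -8; -4 7| = (-3)·(-28 − 32) = 180
Sum: (-84) + (60) + (180) = 156

156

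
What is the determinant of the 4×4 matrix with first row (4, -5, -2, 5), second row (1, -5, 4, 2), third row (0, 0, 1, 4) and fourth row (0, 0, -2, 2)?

The matrix is block upper-triangular with a 2×2 block and a 2×2 block on the diagonal, so its determinant equals the product of the determinants of the diagonal blocks.
det of the 2×2 block = -15
det of the 2×2 block = 10
det = (-15)·(10) = -150

The determinant is -150.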